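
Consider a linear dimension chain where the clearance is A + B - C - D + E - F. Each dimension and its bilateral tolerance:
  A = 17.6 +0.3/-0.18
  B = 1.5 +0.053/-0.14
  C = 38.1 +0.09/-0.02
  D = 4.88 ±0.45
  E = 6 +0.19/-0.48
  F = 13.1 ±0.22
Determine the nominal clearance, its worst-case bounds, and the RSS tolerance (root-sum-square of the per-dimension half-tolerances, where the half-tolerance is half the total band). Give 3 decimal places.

nominal=-30.980 wc=[-32.540,-29.747] rss=0.658

Stack each dimension's contribution:
  +A: nom +17.600 → Σnom=17.600; wc +0.300/-0.180 → slack +0.300/-0.180; half-tol=0.240, Σhalf²=0.057600
  +B: nom +1.500 → Σnom=19.100; wc +0.053/-0.140 → slack +0.353/-0.320; half-tol=0.097, Σhalf²=0.066912
  -C: nom -38.100 → Σnom=-19.000; wc +0.020/-0.090 → slack +0.373/-0.410; half-tol=0.055, Σhalf²=0.069937
  -D: nom -4.880 → Σnom=-23.880; wc +0.450/-0.450 → slack +0.823/-0.860; half-tol=0.450, Σhalf²=0.272437
  +E: nom +6.000 → Σnom=-17.880; wc +0.190/-0.480 → slack +1.013/-1.340; half-tol=0.335, Σhalf²=0.384662
  -F: nom -13.100 → Σnom=-30.980; wc +0.220/-0.220 → slack +1.233/-1.560; half-tol=0.220, Σhalf²=0.433062
Nominal = -30.980. Worst-case = [-30.980 - 1.560, -30.980 + 1.233] = [-32.540, -29.747]. RSS = √0.433062 = 0.658.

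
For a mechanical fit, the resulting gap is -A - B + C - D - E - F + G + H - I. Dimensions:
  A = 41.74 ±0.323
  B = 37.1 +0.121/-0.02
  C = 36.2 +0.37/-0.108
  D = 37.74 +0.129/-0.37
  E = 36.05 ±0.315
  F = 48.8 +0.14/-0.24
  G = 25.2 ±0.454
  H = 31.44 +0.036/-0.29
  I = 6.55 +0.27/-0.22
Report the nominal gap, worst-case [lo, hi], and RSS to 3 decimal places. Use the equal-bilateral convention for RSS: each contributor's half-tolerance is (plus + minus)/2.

nominal=-115.140 wc=[-117.290,-112.792] rss=0.810

Stack each dimension's contribution:
  -A: nom -41.740 → Σnom=-41.740; wc +0.323/-0.323 → slack +0.323/-0.323; half-tol=0.323, Σhalf²=0.104329
  -B: nom -37.100 → Σnom=-78.840; wc +0.020/-0.121 → slack +0.343/-0.444; half-tol=0.070, Σhalf²=0.109299
  +C: nom +36.200 → Σnom=-42.640; wc +0.370/-0.108 → slack +0.713/-0.552; half-tol=0.239, Σhalf²=0.166420
  -D: nom -37.740 → Σnom=-80.380; wc +0.370/-0.129 → slack +1.083/-0.681; half-tol=0.249, Σhalf²=0.228670
  -E: nom -36.050 → Σnom=-116.430; wc +0.315/-0.315 → slack +1.398/-0.996; half-tol=0.315, Σhalf²=0.327896
  -F: nom -48.800 → Σnom=-165.230; wc +0.240/-0.140 → slack +1.638/-1.136; half-tol=0.190, Σhalf²=0.363996
  +G: nom +25.200 → Σnom=-140.030; wc +0.454/-0.454 → slack +2.092/-1.590; half-tol=0.454, Σhalf²=0.570112
  +H: nom +31.440 → Σnom=-108.590; wc +0.036/-0.290 → slack +2.128/-1.880; half-tol=0.163, Σhalf²=0.596681
  -I: nom -6.550 → Σnom=-115.140; wc +0.220/-0.270 → slack +2.348/-2.150; half-tol=0.245, Σhalf²=0.656706
Nominal = -115.140. Worst-case = [-115.140 - 2.150, -115.140 + 2.348] = [-117.290, -112.792]. RSS = √0.656706 = 0.810.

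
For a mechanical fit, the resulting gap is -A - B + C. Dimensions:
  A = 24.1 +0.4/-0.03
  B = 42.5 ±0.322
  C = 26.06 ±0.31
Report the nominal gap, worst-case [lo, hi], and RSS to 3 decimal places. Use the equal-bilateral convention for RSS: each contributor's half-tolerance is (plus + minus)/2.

Stack each dimension's contribution:
  -A: nom -24.100 → Σnom=-24.100; wc +0.030/-0.400 → slack +0.030/-0.400; half-tol=0.215, Σhalf²=0.046225
  -B: nom -42.500 → Σnom=-66.600; wc +0.322/-0.322 → slack +0.352/-0.722; half-tol=0.322, Σhalf²=0.149909
  +C: nom +26.060 → Σnom=-40.540; wc +0.310/-0.310 → slack +0.662/-1.032; half-tol=0.310, Σhalf²=0.246009
Nominal = -40.540. Worst-case = [-40.540 - 1.032, -40.540 + 0.662] = [-41.572, -39.878]. RSS = √0.246009 = 0.496.

nominal=-40.540 wc=[-41.572,-39.878] rss=0.496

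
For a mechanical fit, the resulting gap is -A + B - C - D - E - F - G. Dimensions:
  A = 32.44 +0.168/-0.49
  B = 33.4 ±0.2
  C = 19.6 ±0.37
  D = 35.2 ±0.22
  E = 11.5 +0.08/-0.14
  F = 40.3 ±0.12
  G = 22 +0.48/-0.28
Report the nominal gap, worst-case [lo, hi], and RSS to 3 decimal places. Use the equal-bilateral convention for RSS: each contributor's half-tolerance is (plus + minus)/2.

nominal=-127.640 wc=[-129.278,-125.820] rss=0.710

Stack each dimension's contribution:
  -A: nom -32.440 → Σnom=-32.440; wc +0.490/-0.168 → slack +0.490/-0.168; half-tol=0.329, Σhalf²=0.108241
  +B: nom +33.400 → Σnom=0.960; wc +0.200/-0.200 → slack +0.690/-0.368; half-tol=0.200, Σhalf²=0.148241
  -C: nom -19.600 → Σnom=-18.640; wc +0.370/-0.370 → slack +1.060/-0.738; half-tol=0.370, Σhalf²=0.285141
  -D: nom -35.200 → Σnom=-53.840; wc +0.220/-0.220 → slack +1.280/-0.958; half-tol=0.220, Σhalf²=0.333541
  -E: nom -11.500 → Σnom=-65.340; wc +0.140/-0.080 → slack +1.420/-1.038; half-tol=0.110, Σhalf²=0.345641
  -F: nom -40.300 → Σnom=-105.640; wc +0.120/-0.120 → slack +1.540/-1.158; half-tol=0.120, Σhalf²=0.360041
  -G: nom -22.000 → Σnom=-127.640; wc +0.280/-0.480 → slack +1.820/-1.638; half-tol=0.380, Σhalf²=0.504441
Nominal = -127.640. Worst-case = [-127.640 - 1.638, -127.640 + 1.820] = [-129.278, -125.820]. RSS = √0.504441 = 0.710.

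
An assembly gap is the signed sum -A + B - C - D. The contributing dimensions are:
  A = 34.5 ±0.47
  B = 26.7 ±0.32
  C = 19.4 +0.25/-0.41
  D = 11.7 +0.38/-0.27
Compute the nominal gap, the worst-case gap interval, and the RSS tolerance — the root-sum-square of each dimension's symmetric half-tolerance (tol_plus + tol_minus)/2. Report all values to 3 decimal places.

Stack each dimension's contribution:
  -A: nom -34.500 → Σnom=-34.500; wc +0.470/-0.470 → slack +0.470/-0.470; half-tol=0.470, Σhalf²=0.220900
  +B: nom +26.700 → Σnom=-7.800; wc +0.320/-0.320 → slack +0.790/-0.790; half-tol=0.320, Σhalf²=0.323300
  -C: nom -19.400 → Σnom=-27.200; wc +0.410/-0.250 → slack +1.200/-1.040; half-tol=0.330, Σhalf²=0.432200
  -D: nom -11.700 → Σnom=-38.900; wc +0.270/-0.380 → slack +1.470/-1.420; half-tol=0.325, Σhalf²=0.537825
Nominal = -38.900. Worst-case = [-38.900 - 1.420, -38.900 + 1.470] = [-40.320, -37.430]. RSS = √0.537825 = 0.733.

nominal=-38.900 wc=[-40.320,-37.430] rss=0.733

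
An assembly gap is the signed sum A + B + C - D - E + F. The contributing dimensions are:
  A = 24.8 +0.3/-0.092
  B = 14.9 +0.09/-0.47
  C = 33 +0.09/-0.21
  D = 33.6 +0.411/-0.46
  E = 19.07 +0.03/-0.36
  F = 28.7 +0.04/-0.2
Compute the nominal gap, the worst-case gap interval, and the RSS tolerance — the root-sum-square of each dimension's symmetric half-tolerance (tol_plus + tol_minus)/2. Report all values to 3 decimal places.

Stack each dimension's contribution:
  +A: nom +24.800 → Σnom=24.800; wc +0.300/-0.092 → slack +0.300/-0.092; half-tol=0.196, Σhalf²=0.038416
  +B: nom +14.900 → Σnom=39.700; wc +0.090/-0.470 → slack +0.390/-0.562; half-tol=0.280, Σhalf²=0.116816
  +C: nom +33.000 → Σnom=72.700; wc +0.090/-0.210 → slack +0.480/-0.772; half-tol=0.150, Σhalf²=0.139316
  -D: nom -33.600 → Σnom=39.100; wc +0.460/-0.411 → slack +0.940/-1.183; half-tol=0.435, Σhalf²=0.328976
  -E: nom -19.070 → Σnom=20.030; wc +0.360/-0.030 → slack +1.300/-1.213; half-tol=0.195, Σhalf²=0.367001
  +F: nom +28.700 → Σnom=48.730; wc +0.040/-0.200 → slack +1.340/-1.413; half-tol=0.120, Σhalf²=0.381401
Nominal = 48.730. Worst-case = [48.730 - 1.413, 48.730 + 1.340] = [47.317, 50.070]. RSS = √0.381401 = 0.618.

nominal=48.730 wc=[47.317,50.070] rss=0.618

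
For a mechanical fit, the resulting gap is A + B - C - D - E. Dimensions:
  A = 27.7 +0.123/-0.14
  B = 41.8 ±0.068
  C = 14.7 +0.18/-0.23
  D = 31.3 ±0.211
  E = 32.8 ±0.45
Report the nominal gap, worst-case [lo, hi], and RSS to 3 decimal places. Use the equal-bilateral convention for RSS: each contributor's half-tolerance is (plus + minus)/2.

Stack each dimension's contribution:
  +A: nom +27.700 → Σnom=27.700; wc +0.123/-0.140 → slack +0.123/-0.140; half-tol=0.132, Σhalf²=0.017292
  +B: nom +41.800 → Σnom=69.500; wc +0.068/-0.068 → slack +0.191/-0.208; half-tol=0.068, Σhalf²=0.021916
  -C: nom -14.700 → Σnom=54.800; wc +0.230/-0.180 → slack +0.421/-0.388; half-tol=0.205, Σhalf²=0.063941
  -D: nom -31.300 → Σnom=23.500; wc +0.211/-0.211 → slack +0.632/-0.599; half-tol=0.211, Σhalf²=0.108462
  -E: nom -32.800 → Σnom=-9.300; wc +0.450/-0.450 → slack +1.082/-1.049; half-tol=0.450, Σhalf²=0.310962
Nominal = -9.300. Worst-case = [-9.300 - 1.049, -9.300 + 1.082] = [-10.349, -8.218]. RSS = √0.310962 = 0.558.

nominal=-9.300 wc=[-10.349,-8.218] rss=0.558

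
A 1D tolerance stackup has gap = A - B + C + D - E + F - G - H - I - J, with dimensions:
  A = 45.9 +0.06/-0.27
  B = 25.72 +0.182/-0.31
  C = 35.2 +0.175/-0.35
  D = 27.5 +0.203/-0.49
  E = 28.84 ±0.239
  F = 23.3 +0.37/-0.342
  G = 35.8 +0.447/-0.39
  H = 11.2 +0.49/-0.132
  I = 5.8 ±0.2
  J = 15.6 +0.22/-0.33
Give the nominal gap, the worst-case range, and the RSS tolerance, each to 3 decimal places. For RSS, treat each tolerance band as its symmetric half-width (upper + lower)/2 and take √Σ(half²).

nominal=8.940 wc=[5.710,11.349] rss=0.921

Stack each dimension's contribution:
  +A: nom +45.900 → Σnom=45.900; wc +0.060/-0.270 → slack +0.060/-0.270; half-tol=0.165, Σhalf²=0.027225
  -B: nom -25.720 → Σnom=20.180; wc +0.310/-0.182 → slack +0.370/-0.452; half-tol=0.246, Σhalf²=0.087741
  +C: nom +35.200 → Σnom=55.380; wc +0.175/-0.350 → slack +0.545/-0.802; half-tol=0.262, Σhalf²=0.156647
  +D: nom +27.500 → Σnom=82.880; wc +0.203/-0.490 → slack +0.748/-1.292; half-tol=0.347, Σhalf²=0.276709
  -E: nom -28.840 → Σnom=54.040; wc +0.239/-0.239 → slack +0.987/-1.531; half-tol=0.239, Σhalf²=0.333830
  +F: nom +23.300 → Σnom=77.340; wc +0.370/-0.342 → slack +1.357/-1.873; half-tol=0.356, Σhalf²=0.460566
  -G: nom -35.800 → Σnom=41.540; wc +0.390/-0.447 → slack +1.747/-2.320; half-tol=0.418, Σhalf²=0.635709
  -H: nom -11.200 → Σnom=30.340; wc +0.132/-0.490 → slack +1.879/-2.810; half-tol=0.311, Σhalf²=0.732430
  -I: nom -5.800 → Σnom=24.540; wc +0.200/-0.200 → slack +2.079/-3.010; half-tol=0.200, Σhalf²=0.772430
  -J: nom -15.600 → Σnom=8.940; wc +0.330/-0.220 → slack +2.409/-3.230; half-tol=0.275, Σhalf²=0.848055
Nominal = 8.940. Worst-case = [8.940 - 3.230, 8.940 + 2.409] = [5.710, 11.349]. RSS = √0.848055 = 0.921.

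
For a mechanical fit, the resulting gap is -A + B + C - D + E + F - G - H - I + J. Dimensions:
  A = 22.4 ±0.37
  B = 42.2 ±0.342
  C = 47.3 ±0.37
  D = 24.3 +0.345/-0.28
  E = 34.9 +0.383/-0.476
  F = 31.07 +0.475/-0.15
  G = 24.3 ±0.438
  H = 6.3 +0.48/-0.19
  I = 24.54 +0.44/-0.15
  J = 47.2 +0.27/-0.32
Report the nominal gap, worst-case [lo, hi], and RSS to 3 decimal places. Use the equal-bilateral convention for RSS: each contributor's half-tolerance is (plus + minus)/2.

Stack each dimension's contribution:
  -A: nom -22.400 → Σnom=-22.400; wc +0.370/-0.370 → slack +0.370/-0.370; half-tol=0.370, Σhalf²=0.136900
  +B: nom +42.200 → Σnom=19.800; wc +0.342/-0.342 → slack +0.712/-0.712; half-tol=0.342, Σhalf²=0.253864
  +C: nom +47.300 → Σnom=67.100; wc +0.370/-0.370 → slack +1.082/-1.082; half-tol=0.370, Σhalf²=0.390764
  -D: nom -24.300 → Σnom=42.800; wc +0.280/-0.345 → slack +1.362/-1.427; half-tol=0.312, Σhalf²=0.488420
  +E: nom +34.900 → Σnom=77.700; wc +0.383/-0.476 → slack +1.745/-1.903; half-tol=0.429, Σhalf²=0.672891
  +F: nom +31.070 → Σnom=108.770; wc +0.475/-0.150 → slack +2.220/-2.053; half-tol=0.312, Σhalf²=0.770547
  -G: nom -24.300 → Σnom=84.470; wc +0.438/-0.438 → slack +2.658/-2.491; half-tol=0.438, Σhalf²=0.962391
  -H: nom -6.300 → Σnom=78.170; wc +0.190/-0.480 → slack +2.848/-2.971; half-tol=0.335, Σhalf²=1.074616
  -I: nom -24.540 → Σnom=53.630; wc +0.150/-0.440 → slack +2.998/-3.411; half-tol=0.295, Σhalf²=1.161641
  +J: nom +47.200 → Σnom=100.830; wc +0.270/-0.320 → slack +3.268/-3.731; half-tol=0.295, Σhalf²=1.248666
Nominal = 100.830. Worst-case = [100.830 - 3.731, 100.830 + 3.268] = [97.099, 104.098]. RSS = √1.248666 = 1.117.

nominal=100.830 wc=[97.099,104.098] rss=1.117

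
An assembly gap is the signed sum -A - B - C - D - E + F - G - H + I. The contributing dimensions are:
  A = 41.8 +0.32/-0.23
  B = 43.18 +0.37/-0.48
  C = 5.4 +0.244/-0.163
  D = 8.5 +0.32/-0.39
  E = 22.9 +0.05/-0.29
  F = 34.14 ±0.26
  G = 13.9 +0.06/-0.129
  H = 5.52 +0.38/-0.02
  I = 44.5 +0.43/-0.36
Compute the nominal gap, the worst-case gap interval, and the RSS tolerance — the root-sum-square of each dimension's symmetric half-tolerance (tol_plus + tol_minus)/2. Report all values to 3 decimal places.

Stack each dimension's contribution:
  -A: nom -41.800 → Σnom=-41.800; wc +0.230/-0.320 → slack +0.230/-0.320; half-tol=0.275, Σhalf²=0.075625
  -B: nom -43.180 → Σnom=-84.980; wc +0.480/-0.370 → slack +0.710/-0.690; half-tol=0.425, Σhalf²=0.256250
  -C: nom -5.400 → Σnom=-90.380; wc +0.163/-0.244 → slack +0.873/-0.934; half-tol=0.204, Σhalf²=0.297662
  -D: nom -8.500 → Σnom=-98.880; wc +0.390/-0.320 → slack +1.263/-1.254; half-tol=0.355, Σhalf²=0.423687
  -E: nom -22.900 → Σnom=-121.780; wc +0.290/-0.050 → slack +1.553/-1.304; half-tol=0.170, Σhalf²=0.452587
  +F: nom +34.140 → Σnom=-87.640; wc +0.260/-0.260 → slack +1.813/-1.564; half-tol=0.260, Σhalf²=0.520187
  -G: nom -13.900 → Σnom=-101.540; wc +0.129/-0.060 → slack +1.942/-1.624; half-tol=0.095, Σhalf²=0.529118
  -H: nom -5.520 → Σnom=-107.060; wc +0.020/-0.380 → slack +1.962/-2.004; half-tol=0.200, Σhalf²=0.569118
  +I: nom +44.500 → Σnom=-62.560; wc +0.430/-0.360 → slack +2.392/-2.364; half-tol=0.395, Σhalf²=0.725143
Nominal = -62.560. Worst-case = [-62.560 - 2.364, -62.560 + 2.392] = [-64.924, -60.168]. RSS = √0.725143 = 0.852.

nominal=-62.560 wc=[-64.924,-60.168] rss=0.852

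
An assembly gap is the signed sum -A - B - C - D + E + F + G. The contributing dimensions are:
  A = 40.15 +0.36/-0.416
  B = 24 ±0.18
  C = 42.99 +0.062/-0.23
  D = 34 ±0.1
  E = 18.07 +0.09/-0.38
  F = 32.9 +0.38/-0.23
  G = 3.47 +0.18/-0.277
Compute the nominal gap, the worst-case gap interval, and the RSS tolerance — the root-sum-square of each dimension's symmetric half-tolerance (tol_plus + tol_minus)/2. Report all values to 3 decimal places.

nominal=-86.700 wc=[-88.289,-85.124] rss=0.644

Stack each dimension's contribution:
  -A: nom -40.150 → Σnom=-40.150; wc +0.416/-0.360 → slack +0.416/-0.360; half-tol=0.388, Σhalf²=0.150544
  -B: nom -24.000 → Σnom=-64.150; wc +0.180/-0.180 → slack +0.596/-0.540; half-tol=0.180, Σhalf²=0.182944
  -C: nom -42.990 → Σnom=-107.140; wc +0.230/-0.062 → slack +0.826/-0.602; half-tol=0.146, Σhalf²=0.204260
  -D: nom -34.000 → Σnom=-141.140; wc +0.100/-0.100 → slack +0.926/-0.702; half-tol=0.100, Σhalf²=0.214260
  +E: nom +18.070 → Σnom=-123.070; wc +0.090/-0.380 → slack +1.016/-1.082; half-tol=0.235, Σhalf²=0.269485
  +F: nom +32.900 → Σnom=-90.170; wc +0.380/-0.230 → slack +1.396/-1.312; half-tol=0.305, Σhalf²=0.362510
  +G: nom +3.470 → Σnom=-86.700; wc +0.180/-0.277 → slack +1.576/-1.589; half-tol=0.229, Σhalf²=0.414722
Nominal = -86.700. Worst-case = [-86.700 - 1.589, -86.700 + 1.576] = [-88.289, -85.124]. RSS = √0.414722 = 0.644.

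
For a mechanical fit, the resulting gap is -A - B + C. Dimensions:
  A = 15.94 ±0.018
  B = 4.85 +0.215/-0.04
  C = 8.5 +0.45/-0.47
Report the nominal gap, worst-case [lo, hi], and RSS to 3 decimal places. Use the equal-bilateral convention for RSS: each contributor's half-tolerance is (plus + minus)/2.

Stack each dimension's contribution:
  -A: nom -15.940 → Σnom=-15.940; wc +0.018/-0.018 → slack +0.018/-0.018; half-tol=0.018, Σhalf²=0.000324
  -B: nom -4.850 → Σnom=-20.790; wc +0.040/-0.215 → slack +0.058/-0.233; half-tol=0.128, Σhalf²=0.016580
  +C: nom +8.500 → Σnom=-12.290; wc +0.450/-0.470 → slack +0.508/-0.703; half-tol=0.460, Σhalf²=0.228180
Nominal = -12.290. Worst-case = [-12.290 - 0.703, -12.290 + 0.508] = [-12.993, -11.782]. RSS = √0.228180 = 0.478.

nominal=-12.290 wc=[-12.993,-11.782] rss=0.478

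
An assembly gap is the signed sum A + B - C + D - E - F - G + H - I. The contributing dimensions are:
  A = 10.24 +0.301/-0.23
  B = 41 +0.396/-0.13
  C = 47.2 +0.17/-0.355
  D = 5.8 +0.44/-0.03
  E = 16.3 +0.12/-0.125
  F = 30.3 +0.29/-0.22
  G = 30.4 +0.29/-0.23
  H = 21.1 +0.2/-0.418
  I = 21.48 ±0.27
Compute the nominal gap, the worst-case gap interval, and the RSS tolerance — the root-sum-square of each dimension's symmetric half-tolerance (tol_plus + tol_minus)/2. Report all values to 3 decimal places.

nominal=-67.540 wc=[-69.488,-65.003] rss=0.761

Stack each dimension's contribution:
  +A: nom +10.240 → Σnom=10.240; wc +0.301/-0.230 → slack +0.301/-0.230; half-tol=0.266, Σhalf²=0.070490
  +B: nom +41.000 → Σnom=51.240; wc +0.396/-0.130 → slack +0.697/-0.360; half-tol=0.263, Σhalf²=0.139659
  -C: nom -47.200 → Σnom=4.040; wc +0.355/-0.170 → slack +1.052/-0.530; half-tol=0.263, Σhalf²=0.208566
  +D: nom +5.800 → Σnom=9.840; wc +0.440/-0.030 → slack +1.492/-0.560; half-tol=0.235, Σhalf²=0.263791
  -E: nom -16.300 → Σnom=-6.460; wc +0.125/-0.120 → slack +1.617/-0.680; half-tol=0.122, Σhalf²=0.278797
  -F: nom -30.300 → Σnom=-36.760; wc +0.220/-0.290 → slack +1.837/-0.970; half-tol=0.255, Σhalf²=0.343822
  -G: nom -30.400 → Σnom=-67.160; wc +0.230/-0.290 → slack +2.067/-1.260; half-tol=0.260, Σhalf²=0.411422
  +H: nom +21.100 → Σnom=-46.060; wc +0.200/-0.418 → slack +2.267/-1.678; half-tol=0.309, Σhalf²=0.506903
  -I: nom -21.480 → Σnom=-67.540; wc +0.270/-0.270 → slack +2.537/-1.948; half-tol=0.270, Σhalf²=0.579803
Nominal = -67.540. Worst-case = [-67.540 - 1.948, -67.540 + 2.537] = [-69.488, -65.003]. RSS = √0.579803 = 0.761.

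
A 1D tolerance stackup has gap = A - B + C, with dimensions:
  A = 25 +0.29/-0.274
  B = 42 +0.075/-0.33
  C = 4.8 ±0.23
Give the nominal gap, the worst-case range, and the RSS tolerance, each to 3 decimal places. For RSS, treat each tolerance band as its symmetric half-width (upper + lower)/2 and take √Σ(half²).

Stack each dimension's contribution:
  +A: nom +25.000 → Σnom=25.000; wc +0.290/-0.274 → slack +0.290/-0.274; half-tol=0.282, Σhalf²=0.079524
  -B: nom -42.000 → Σnom=-17.000; wc +0.330/-0.075 → slack +0.620/-0.349; half-tol=0.203, Σhalf²=0.120530
  +C: nom +4.800 → Σnom=-12.200; wc +0.230/-0.230 → slack +0.850/-0.579; half-tol=0.230, Σhalf²=0.173430
Nominal = -12.200. Worst-case = [-12.200 - 0.579, -12.200 + 0.850] = [-12.779, -11.350]. RSS = √0.173430 = 0.416.

nominal=-12.200 wc=[-12.779,-11.350] rss=0.416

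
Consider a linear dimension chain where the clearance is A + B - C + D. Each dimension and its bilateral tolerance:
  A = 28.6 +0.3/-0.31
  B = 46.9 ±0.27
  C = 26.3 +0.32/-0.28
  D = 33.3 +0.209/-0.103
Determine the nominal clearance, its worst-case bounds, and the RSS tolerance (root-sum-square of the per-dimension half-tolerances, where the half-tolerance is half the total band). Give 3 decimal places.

nominal=82.500 wc=[81.497,83.559] rss=0.529

Stack each dimension's contribution:
  +A: nom +28.600 → Σnom=28.600; wc +0.300/-0.310 → slack +0.300/-0.310; half-tol=0.305, Σhalf²=0.093025
  +B: nom +46.900 → Σnom=75.500; wc +0.270/-0.270 → slack +0.570/-0.580; half-tol=0.270, Σhalf²=0.165925
  -C: nom -26.300 → Σnom=49.200; wc +0.280/-0.320 → slack +0.850/-0.900; half-tol=0.300, Σhalf²=0.255925
  +D: nom +33.300 → Σnom=82.500; wc +0.209/-0.103 → slack +1.059/-1.003; half-tol=0.156, Σhalf²=0.280261
Nominal = 82.500. Worst-case = [82.500 - 1.003, 82.500 + 1.059] = [81.497, 83.559]. RSS = √0.280261 = 0.529.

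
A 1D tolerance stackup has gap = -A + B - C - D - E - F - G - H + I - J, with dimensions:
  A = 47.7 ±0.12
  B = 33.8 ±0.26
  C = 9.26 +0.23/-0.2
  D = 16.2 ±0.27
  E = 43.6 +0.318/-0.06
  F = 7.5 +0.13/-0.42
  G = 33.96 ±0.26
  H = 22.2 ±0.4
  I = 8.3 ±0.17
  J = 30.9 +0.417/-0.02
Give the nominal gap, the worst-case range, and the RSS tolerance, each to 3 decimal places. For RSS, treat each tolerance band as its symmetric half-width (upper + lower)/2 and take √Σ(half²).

nominal=-169.220 wc=[-171.795,-167.040] rss=0.785

Stack each dimension's contribution:
  -A: nom -47.700 → Σnom=-47.700; wc +0.120/-0.120 → slack +0.120/-0.120; half-tol=0.120, Σhalf²=0.014400
  +B: nom +33.800 → Σnom=-13.900; wc +0.260/-0.260 → slack +0.380/-0.380; half-tol=0.260, Σhalf²=0.082000
  -C: nom -9.260 → Σnom=-23.160; wc +0.200/-0.230 → slack +0.580/-0.610; half-tol=0.215, Σhalf²=0.128225
  -D: nom -16.200 → Σnom=-39.360; wc +0.270/-0.270 → slack +0.850/-0.880; half-tol=0.270, Σhalf²=0.201125
  -E: nom -43.600 → Σnom=-82.960; wc +0.060/-0.318 → slack +0.910/-1.198; half-tol=0.189, Σhalf²=0.236846
  -F: nom -7.500 → Σnom=-90.460; wc +0.420/-0.130 → slack +1.330/-1.328; half-tol=0.275, Σhalf²=0.312471
  -G: nom -33.960 → Σnom=-124.420; wc +0.260/-0.260 → slack +1.590/-1.588; half-tol=0.260, Σhalf²=0.380071
  -H: nom -22.200 → Σnom=-146.620; wc +0.400/-0.400 → slack +1.990/-1.988; half-tol=0.400, Σhalf²=0.540071
  +I: nom +8.300 → Σnom=-138.320; wc +0.170/-0.170 → slack +2.160/-2.158; half-tol=0.170, Σhalf²=0.568971
  -J: nom -30.900 → Σnom=-169.220; wc +0.020/-0.417 → slack +2.180/-2.575; half-tol=0.218, Σhalf²=0.616713
Nominal = -169.220. Worst-case = [-169.220 - 2.575, -169.220 + 2.180] = [-171.795, -167.040]. RSS = √0.616713 = 0.785.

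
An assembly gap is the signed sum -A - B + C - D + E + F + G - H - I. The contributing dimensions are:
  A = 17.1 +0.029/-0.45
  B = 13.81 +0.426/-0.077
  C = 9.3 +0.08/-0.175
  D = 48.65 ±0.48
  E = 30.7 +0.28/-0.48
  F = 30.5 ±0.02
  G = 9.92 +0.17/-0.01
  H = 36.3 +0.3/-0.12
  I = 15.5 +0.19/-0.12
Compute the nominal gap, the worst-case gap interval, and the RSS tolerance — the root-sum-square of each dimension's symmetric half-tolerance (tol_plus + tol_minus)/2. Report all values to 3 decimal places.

Stack each dimension's contribution:
  -A: nom -17.100 → Σnom=-17.100; wc +0.450/-0.029 → slack +0.450/-0.029; half-tol=0.240, Σhalf²=0.057360
  -B: nom -13.810 → Σnom=-30.910; wc +0.077/-0.426 → slack +0.527/-0.455; half-tol=0.252, Σhalf²=0.120613
  +C: nom +9.300 → Σnom=-21.610; wc +0.080/-0.175 → slack +0.607/-0.630; half-tol=0.128, Σhalf²=0.136869
  -D: nom -48.650 → Σnom=-70.260; wc +0.480/-0.480 → slack +1.087/-1.110; half-tol=0.480, Σhalf²=0.367269
  +E: nom +30.700 → Σnom=-39.560; wc +0.280/-0.480 → slack +1.367/-1.590; half-tol=0.380, Σhalf²=0.511669
  +F: nom +30.500 → Σnom=-9.060; wc +0.020/-0.020 → slack +1.387/-1.610; half-tol=0.020, Σhalf²=0.512069
  +G: nom +9.920 → Σnom=0.860; wc +0.170/-0.010 → slack +1.557/-1.620; half-tol=0.090, Σhalf²=0.520169
  -H: nom -36.300 → Σnom=-35.440; wc +0.120/-0.300 → slack +1.677/-1.920; half-tol=0.210, Σhalf²=0.564269
  -I: nom -15.500 → Σnom=-50.940; wc +0.120/-0.190 → slack +1.797/-2.110; half-tol=0.155, Σhalf²=0.588294
Nominal = -50.940. Worst-case = [-50.940 - 2.110, -50.940 + 1.797] = [-53.050, -49.143]. RSS = √0.588294 = 0.767.

nominal=-50.940 wc=[-53.050,-49.143] rss=0.767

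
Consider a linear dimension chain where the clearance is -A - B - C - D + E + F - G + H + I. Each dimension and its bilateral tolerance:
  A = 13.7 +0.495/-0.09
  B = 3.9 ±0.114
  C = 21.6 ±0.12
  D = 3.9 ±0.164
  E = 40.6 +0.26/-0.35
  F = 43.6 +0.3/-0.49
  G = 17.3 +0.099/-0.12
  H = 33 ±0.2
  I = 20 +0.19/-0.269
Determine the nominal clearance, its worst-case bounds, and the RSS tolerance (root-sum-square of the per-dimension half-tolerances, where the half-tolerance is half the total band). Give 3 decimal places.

Stack each dimension's contribution:
  -A: nom -13.700 → Σnom=-13.700; wc +0.090/-0.495 → slack +0.090/-0.495; half-tol=0.292, Σhalf²=0.085556
  -B: nom -3.900 → Σnom=-17.600; wc +0.114/-0.114 → slack +0.204/-0.609; half-tol=0.114, Σhalf²=0.098552
  -C: nom -21.600 → Σnom=-39.200; wc +0.120/-0.120 → slack +0.324/-0.729; half-tol=0.120, Σhalf²=0.112952
  -D: nom -3.900 → Σnom=-43.100; wc +0.164/-0.164 → slack +0.488/-0.893; half-tol=0.164, Σhalf²=0.139848
  +E: nom +40.600 → Σnom=-2.500; wc +0.260/-0.350 → slack +0.748/-1.243; half-tol=0.305, Σhalf²=0.232873
  +F: nom +43.600 → Σnom=41.100; wc +0.300/-0.490 → slack +1.048/-1.733; half-tol=0.395, Σhalf²=0.388898
  -G: nom -17.300 → Σnom=23.800; wc +0.120/-0.099 → slack +1.168/-1.832; half-tol=0.110, Σhalf²=0.400888
  +H: nom +33.000 → Σnom=56.800; wc +0.200/-0.200 → slack +1.368/-2.032; half-tol=0.200, Σhalf²=0.440889
  +I: nom +20.000 → Σnom=76.800; wc +0.190/-0.269 → slack +1.558/-2.301; half-tol=0.230, Σhalf²=0.493559
Nominal = 76.800. Worst-case = [76.800 - 2.301, 76.800 + 1.558] = [74.499, 78.358]. RSS = √0.493559 = 0.703.

nominal=76.800 wc=[74.499,78.358] rss=0.703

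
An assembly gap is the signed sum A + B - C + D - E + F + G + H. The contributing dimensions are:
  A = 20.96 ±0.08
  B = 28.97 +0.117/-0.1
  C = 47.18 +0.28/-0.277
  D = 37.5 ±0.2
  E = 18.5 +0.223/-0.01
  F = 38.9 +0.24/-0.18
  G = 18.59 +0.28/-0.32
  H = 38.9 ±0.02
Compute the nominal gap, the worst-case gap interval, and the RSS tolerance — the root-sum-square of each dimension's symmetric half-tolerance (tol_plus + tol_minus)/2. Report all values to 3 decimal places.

Stack each dimension's contribution:
  +A: nom +20.960 → Σnom=20.960; wc +0.080/-0.080 → slack +0.080/-0.080; half-tol=0.080, Σhalf²=0.006400
  +B: nom +28.970 → Σnom=49.930; wc +0.117/-0.100 → slack +0.197/-0.180; half-tol=0.109, Σhalf²=0.018172
  -C: nom -47.180 → Σnom=2.750; wc +0.277/-0.280 → slack +0.474/-0.460; half-tol=0.279, Σhalf²=0.095735
  +D: nom +37.500 → Σnom=40.250; wc +0.200/-0.200 → slack +0.674/-0.660; half-tol=0.200, Σhalf²=0.135735
  -E: nom -18.500 → Σnom=21.750; wc +0.010/-0.223 → slack +0.684/-0.883; half-tol=0.117, Σhalf²=0.149307
  +F: nom +38.900 → Σnom=60.650; wc +0.240/-0.180 → slack +0.924/-1.063; half-tol=0.210, Σhalf²=0.193407
  +G: nom +18.590 → Σnom=79.240; wc +0.280/-0.320 → slack +1.204/-1.383; half-tol=0.300, Σhalf²=0.283407
  +H: nom +38.900 → Σnom=118.140; wc +0.020/-0.020 → slack +1.224/-1.403; half-tol=0.020, Σhalf²=0.283807
Nominal = 118.140. Worst-case = [118.140 - 1.403, 118.140 + 1.224] = [116.737, 119.364]. RSS = √0.283807 = 0.533.

nominal=118.140 wc=[116.737,119.364] rss=0.533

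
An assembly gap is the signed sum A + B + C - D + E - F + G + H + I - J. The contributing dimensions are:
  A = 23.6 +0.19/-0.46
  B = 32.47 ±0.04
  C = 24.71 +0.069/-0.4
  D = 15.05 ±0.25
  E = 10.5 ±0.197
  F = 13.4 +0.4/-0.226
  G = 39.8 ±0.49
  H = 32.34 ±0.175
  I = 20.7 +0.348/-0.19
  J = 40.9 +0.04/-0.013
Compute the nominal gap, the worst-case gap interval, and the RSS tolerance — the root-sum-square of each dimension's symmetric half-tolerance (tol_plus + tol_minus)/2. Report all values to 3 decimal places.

nominal=114.770 wc=[112.128,116.768] rss=0.840

Stack each dimension's contribution:
  +A: nom +23.600 → Σnom=23.600; wc +0.190/-0.460 → slack +0.190/-0.460; half-tol=0.325, Σhalf²=0.105625
  +B: nom +32.470 → Σnom=56.070; wc +0.040/-0.040 → slack +0.230/-0.500; half-tol=0.040, Σhalf²=0.107225
  +C: nom +24.710 → Σnom=80.780; wc +0.069/-0.400 → slack +0.299/-0.900; half-tol=0.235, Σhalf²=0.162215
  -D: nom -15.050 → Σnom=65.730; wc +0.250/-0.250 → slack +0.549/-1.150; half-tol=0.250, Σhalf²=0.224715
  +E: nom +10.500 → Σnom=76.230; wc +0.197/-0.197 → slack +0.746/-1.347; half-tol=0.197, Σhalf²=0.263524
  -F: nom -13.400 → Σnom=62.830; wc +0.226/-0.400 → slack +0.972/-1.747; half-tol=0.313, Σhalf²=0.361493
  +G: nom +39.800 → Σnom=102.630; wc +0.490/-0.490 → slack +1.462/-2.237; half-tol=0.490, Σhalf²=0.601593
  +H: nom +32.340 → Σnom=134.970; wc +0.175/-0.175 → slack +1.637/-2.412; half-tol=0.175, Σhalf²=0.632218
  +I: nom +20.700 → Σnom=155.670; wc +0.348/-0.190 → slack +1.985/-2.602; half-tol=0.269, Σhalf²=0.704579
  -J: nom -40.900 → Σnom=114.770; wc +0.013/-0.040 → slack +1.998/-2.642; half-tol=0.026, Σhalf²=0.705282
Nominal = 114.770. Worst-case = [114.770 - 2.642, 114.770 + 1.998] = [112.128, 116.768]. RSS = √0.705282 = 0.840.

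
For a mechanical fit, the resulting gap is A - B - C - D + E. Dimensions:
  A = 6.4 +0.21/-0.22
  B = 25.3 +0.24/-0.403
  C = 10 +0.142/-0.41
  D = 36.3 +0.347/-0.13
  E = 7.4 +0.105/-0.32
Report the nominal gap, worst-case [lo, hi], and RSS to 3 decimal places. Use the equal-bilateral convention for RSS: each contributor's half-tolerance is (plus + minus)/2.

nominal=-57.800 wc=[-59.069,-56.542] rss=0.573

Stack each dimension's contribution:
  +A: nom +6.400 → Σnom=6.400; wc +0.210/-0.220 → slack +0.210/-0.220; half-tol=0.215, Σhalf²=0.046225
  -B: nom -25.300 → Σnom=-18.900; wc +0.403/-0.240 → slack +0.613/-0.460; half-tol=0.322, Σhalf²=0.149587
  -C: nom -10.000 → Σnom=-28.900; wc +0.410/-0.142 → slack +1.023/-0.602; half-tol=0.276, Σhalf²=0.225763
  -D: nom -36.300 → Σnom=-65.200; wc +0.130/-0.347 → slack +1.153/-0.949; half-tol=0.238, Σhalf²=0.282645
  +E: nom +7.400 → Σnom=-57.800; wc +0.105/-0.320 → slack +1.258/-1.269; half-tol=0.212, Σhalf²=0.327802
Nominal = -57.800. Worst-case = [-57.800 - 1.269, -57.800 + 1.258] = [-59.069, -56.542]. RSS = √0.327802 = 0.573.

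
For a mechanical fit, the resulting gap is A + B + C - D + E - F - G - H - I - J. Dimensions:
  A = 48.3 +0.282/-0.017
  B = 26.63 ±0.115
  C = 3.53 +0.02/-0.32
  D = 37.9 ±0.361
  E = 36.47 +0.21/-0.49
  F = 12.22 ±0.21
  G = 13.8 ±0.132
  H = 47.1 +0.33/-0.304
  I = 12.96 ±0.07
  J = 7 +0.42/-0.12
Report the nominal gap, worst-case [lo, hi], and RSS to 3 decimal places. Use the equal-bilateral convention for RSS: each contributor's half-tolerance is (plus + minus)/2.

nominal=-16.050 wc=[-18.515,-14.226] rss=0.746

Stack each dimension's contribution:
  +A: nom +48.300 → Σnom=48.300; wc +0.282/-0.017 → slack +0.282/-0.017; half-tol=0.149, Σhalf²=0.022350
  +B: nom +26.630 → Σnom=74.930; wc +0.115/-0.115 → slack +0.397/-0.132; half-tol=0.115, Σhalf²=0.035575
  +C: nom +3.530 → Σnom=78.460; wc +0.020/-0.320 → slack +0.417/-0.452; half-tol=0.170, Σhalf²=0.064475
  -D: nom -37.900 → Σnom=40.560; wc +0.361/-0.361 → slack +0.778/-0.813; half-tol=0.361, Σhalf²=0.194796
  +E: nom +36.470 → Σnom=77.030; wc +0.210/-0.490 → slack +0.988/-1.303; half-tol=0.350, Σhalf²=0.317296
  -F: nom -12.220 → Σnom=64.810; wc +0.210/-0.210 → slack +1.198/-1.513; half-tol=0.210, Σhalf²=0.361396
  -G: nom -13.800 → Σnom=51.010; wc +0.132/-0.132 → slack +1.330/-1.645; half-tol=0.132, Σhalf²=0.378820
  -H: nom -47.100 → Σnom=3.910; wc +0.304/-0.330 → slack +1.634/-1.975; half-tol=0.317, Σhalf²=0.479309
  -I: nom -12.960 → Σnom=-9.050; wc +0.070/-0.070 → slack +1.704/-2.045; half-tol=0.070, Σhalf²=0.484209
  -J: nom -7.000 → Σnom=-16.050; wc +0.120/-0.420 → slack +1.824/-2.465; half-tol=0.270, Σhalf²=0.557109
Nominal = -16.050. Worst-case = [-16.050 - 2.465, -16.050 + 1.824] = [-18.515, -14.226]. RSS = √0.557109 = 0.746.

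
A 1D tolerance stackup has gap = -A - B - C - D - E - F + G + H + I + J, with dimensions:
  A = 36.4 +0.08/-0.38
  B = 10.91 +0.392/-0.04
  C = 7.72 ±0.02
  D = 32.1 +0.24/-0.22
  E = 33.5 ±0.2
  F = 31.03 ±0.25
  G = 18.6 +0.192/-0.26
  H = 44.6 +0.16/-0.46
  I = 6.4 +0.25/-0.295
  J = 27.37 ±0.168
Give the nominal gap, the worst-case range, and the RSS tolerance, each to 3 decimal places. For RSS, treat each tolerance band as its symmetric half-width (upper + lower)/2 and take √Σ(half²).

Stack each dimension's contribution:
  -A: nom -36.400 → Σnom=-36.400; wc +0.380/-0.080 → slack +0.380/-0.080; half-tol=0.230, Σhalf²=0.052900
  -B: nom -10.910 → Σnom=-47.310; wc +0.040/-0.392 → slack +0.420/-0.472; half-tol=0.216, Σhalf²=0.099556
  -C: nom -7.720 → Σnom=-55.030; wc +0.020/-0.020 → slack +0.440/-0.492; half-tol=0.020, Σhalf²=0.099956
  -D: nom -32.100 → Σnom=-87.130; wc +0.220/-0.240 → slack +0.660/-0.732; half-tol=0.230, Σhalf²=0.152856
  -E: nom -33.500 → Σnom=-120.630; wc +0.200/-0.200 → slack +0.860/-0.932; half-tol=0.200, Σhalf²=0.192856
  -F: nom -31.030 → Σnom=-151.660; wc +0.250/-0.250 → slack +1.110/-1.182; half-tol=0.250, Σhalf²=0.255356
  +G: nom +18.600 → Σnom=-133.060; wc +0.192/-0.260 → slack +1.302/-1.442; half-tol=0.226, Σhalf²=0.306432
  +H: nom +44.600 → Σnom=-88.460; wc +0.160/-0.460 → slack +1.462/-1.902; half-tol=0.310, Σhalf²=0.402532
  +I: nom +6.400 → Σnom=-82.060; wc +0.250/-0.295 → slack +1.712/-2.197; half-tol=0.272, Σhalf²=0.476788
  +J: nom +27.370 → Σnom=-54.690; wc +0.168/-0.168 → slack +1.880/-2.365; half-tol=0.168, Σhalf²=0.505012
Nominal = -54.690. Worst-case = [-54.690 - 2.365, -54.690 + 1.880] = [-57.055, -52.810]. RSS = √0.505012 = 0.711.

nominal=-54.690 wc=[-57.055,-52.810] rss=0.711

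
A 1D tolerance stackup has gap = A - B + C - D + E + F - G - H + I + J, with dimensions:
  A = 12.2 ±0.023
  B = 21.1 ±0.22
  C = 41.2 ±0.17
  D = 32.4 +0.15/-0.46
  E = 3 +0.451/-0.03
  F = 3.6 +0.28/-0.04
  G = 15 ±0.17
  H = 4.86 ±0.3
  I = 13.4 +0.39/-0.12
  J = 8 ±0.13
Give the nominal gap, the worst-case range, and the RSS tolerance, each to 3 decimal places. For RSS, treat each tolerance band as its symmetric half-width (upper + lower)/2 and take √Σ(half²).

Stack each dimension's contribution:
  +A: nom +12.200 → Σnom=12.200; wc +0.023/-0.023 → slack +0.023/-0.023; half-tol=0.023, Σhalf²=0.000529
  -B: nom -21.100 → Σnom=-8.900; wc +0.220/-0.220 → slack +0.243/-0.243; half-tol=0.220, Σhalf²=0.048929
  +C: nom +41.200 → Σnom=32.300; wc +0.170/-0.170 → slack +0.413/-0.413; half-tol=0.170, Σhalf²=0.077829
  -D: nom -32.400 → Σnom=-0.100; wc +0.460/-0.150 → slack +0.873/-0.563; half-tol=0.305, Σhalf²=0.170854
  +E: nom +3.000 → Σnom=2.900; wc +0.451/-0.030 → slack +1.324/-0.593; half-tol=0.240, Σhalf²=0.228694
  +F: nom +3.600 → Σnom=6.500; wc +0.280/-0.040 → slack +1.604/-0.633; half-tol=0.160, Σhalf²=0.254294
  -G: nom -15.000 → Σnom=-8.500; wc +0.170/-0.170 → slack +1.774/-0.803; half-tol=0.170, Σhalf²=0.283194
  -H: nom -4.860 → Σnom=-13.360; wc +0.300/-0.300 → slack +2.074/-1.103; half-tol=0.300, Σhalf²=0.373194
  +I: nom +13.400 → Σnom=0.040; wc +0.390/-0.120 → slack +2.464/-1.223; half-tol=0.255, Σhalf²=0.438219
  +J: nom +8.000 → Σnom=8.040; wc +0.130/-0.130 → slack +2.594/-1.353; half-tol=0.130, Σhalf²=0.455119
Nominal = 8.040. Worst-case = [8.040 - 1.353, 8.040 + 2.594] = [6.687, 10.634]. RSS = √0.455119 = 0.675.

nominal=8.040 wc=[6.687,10.634] rss=0.675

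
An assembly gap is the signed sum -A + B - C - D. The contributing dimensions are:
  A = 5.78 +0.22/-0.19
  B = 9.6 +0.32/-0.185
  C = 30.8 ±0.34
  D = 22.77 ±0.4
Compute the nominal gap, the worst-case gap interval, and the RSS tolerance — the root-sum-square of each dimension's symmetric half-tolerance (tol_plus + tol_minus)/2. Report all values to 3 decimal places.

nominal=-49.750 wc=[-50.895,-48.500] rss=0.618

Stack each dimension's contribution:
  -A: nom -5.780 → Σnom=-5.780; wc +0.190/-0.220 → slack +0.190/-0.220; half-tol=0.205, Σhalf²=0.042025
  +B: nom +9.600 → Σnom=3.820; wc +0.320/-0.185 → slack +0.510/-0.405; half-tol=0.253, Σhalf²=0.105781
  -C: nom -30.800 → Σnom=-26.980; wc +0.340/-0.340 → slack +0.850/-0.745; half-tol=0.340, Σhalf²=0.221381
  -D: nom -22.770 → Σnom=-49.750; wc +0.400/-0.400 → slack +1.250/-1.145; half-tol=0.400, Σhalf²=0.381381
Nominal = -49.750. Worst-case = [-49.750 - 1.145, -49.750 + 1.250] = [-50.895, -48.500]. RSS = √0.381381 = 0.618.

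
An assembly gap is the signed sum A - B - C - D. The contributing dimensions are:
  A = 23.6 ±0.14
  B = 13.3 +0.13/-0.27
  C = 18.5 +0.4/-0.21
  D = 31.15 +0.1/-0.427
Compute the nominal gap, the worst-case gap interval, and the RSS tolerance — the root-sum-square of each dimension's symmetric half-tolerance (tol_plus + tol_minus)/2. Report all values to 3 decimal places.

nominal=-39.350 wc=[-40.120,-38.303] rss=0.471

Stack each dimension's contribution:
  +A: nom +23.600 → Σnom=23.600; wc +0.140/-0.140 → slack +0.140/-0.140; half-tol=0.140, Σhalf²=0.019600
  -B: nom -13.300 → Σnom=10.300; wc +0.270/-0.130 → slack +0.410/-0.270; half-tol=0.200, Σhalf²=0.059600
  -C: nom -18.500 → Σnom=-8.200; wc +0.210/-0.400 → slack +0.620/-0.670; half-tol=0.305, Σhalf²=0.152625
  -D: nom -31.150 → Σnom=-39.350; wc +0.427/-0.100 → slack +1.047/-0.770; half-tol=0.264, Σhalf²=0.222057
Nominal = -39.350. Worst-case = [-39.350 - 0.770, -39.350 + 1.047] = [-40.120, -38.303]. RSS = √0.222057 = 0.471.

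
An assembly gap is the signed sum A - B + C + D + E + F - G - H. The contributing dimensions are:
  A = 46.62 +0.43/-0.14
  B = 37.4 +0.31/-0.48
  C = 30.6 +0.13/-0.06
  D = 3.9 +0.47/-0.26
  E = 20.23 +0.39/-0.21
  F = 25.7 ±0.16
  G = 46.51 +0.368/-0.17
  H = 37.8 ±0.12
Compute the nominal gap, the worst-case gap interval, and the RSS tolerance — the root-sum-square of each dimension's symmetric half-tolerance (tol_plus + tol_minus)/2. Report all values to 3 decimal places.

nominal=5.340 wc=[3.712,7.690] rss=0.763

Stack each dimension's contribution:
  +A: nom +46.620 → Σnom=46.620; wc +0.430/-0.140 → slack +0.430/-0.140; half-tol=0.285, Σhalf²=0.081225
  -B: nom -37.400 → Σnom=9.220; wc +0.480/-0.310 → slack +0.910/-0.450; half-tol=0.395, Σhalf²=0.237250
  +C: nom +30.600 → Σnom=39.820; wc +0.130/-0.060 → slack +1.040/-0.510; half-tol=0.095, Σhalf²=0.246275
  +D: nom +3.900 → Σnom=43.720; wc +0.470/-0.260 → slack +1.510/-0.770; half-tol=0.365, Σhalf²=0.379500
  +E: nom +20.230 → Σnom=63.950; wc +0.390/-0.210 → slack +1.900/-0.980; half-tol=0.300, Σhalf²=0.469500
  +F: nom +25.700 → Σnom=89.650; wc +0.160/-0.160 → slack +2.060/-1.140; half-tol=0.160, Σhalf²=0.495100
  -G: nom -46.510 → Σnom=43.140; wc +0.170/-0.368 → slack +2.230/-1.508; half-tol=0.269, Σhalf²=0.567461
  -H: nom -37.800 → Σnom=5.340; wc +0.120/-0.120 → slack +2.350/-1.628; half-tol=0.120, Σhalf²=0.581861
Nominal = 5.340. Worst-case = [5.340 - 1.628, 5.340 + 2.350] = [3.712, 7.690]. RSS = √0.581861 = 0.763.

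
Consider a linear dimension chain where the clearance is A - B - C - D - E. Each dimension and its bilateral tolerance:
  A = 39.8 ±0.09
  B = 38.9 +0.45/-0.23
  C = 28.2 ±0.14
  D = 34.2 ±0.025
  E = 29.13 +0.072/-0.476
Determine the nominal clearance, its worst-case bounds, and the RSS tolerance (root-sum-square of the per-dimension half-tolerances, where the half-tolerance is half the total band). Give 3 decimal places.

nominal=-90.630 wc=[-91.407,-89.669] rss=0.468

Stack each dimension's contribution:
  +A: nom +39.800 → Σnom=39.800; wc +0.090/-0.090 → slack +0.090/-0.090; half-tol=0.090, Σhalf²=0.008100
  -B: nom -38.900 → Σnom=0.900; wc +0.230/-0.450 → slack +0.320/-0.540; half-tol=0.340, Σhalf²=0.123700
  -C: nom -28.200 → Σnom=-27.300; wc +0.140/-0.140 → slack +0.460/-0.680; half-tol=0.140, Σhalf²=0.143300
  -D: nom -34.200 → Σnom=-61.500; wc +0.025/-0.025 → slack +0.485/-0.705; half-tol=0.025, Σhalf²=0.143925
  -E: nom -29.130 → Σnom=-90.630; wc +0.476/-0.072 → slack +0.961/-0.777; half-tol=0.274, Σhalf²=0.219001
Nominal = -90.630. Worst-case = [-90.630 - 0.777, -90.630 + 0.961] = [-91.407, -89.669]. RSS = √0.219001 = 0.468.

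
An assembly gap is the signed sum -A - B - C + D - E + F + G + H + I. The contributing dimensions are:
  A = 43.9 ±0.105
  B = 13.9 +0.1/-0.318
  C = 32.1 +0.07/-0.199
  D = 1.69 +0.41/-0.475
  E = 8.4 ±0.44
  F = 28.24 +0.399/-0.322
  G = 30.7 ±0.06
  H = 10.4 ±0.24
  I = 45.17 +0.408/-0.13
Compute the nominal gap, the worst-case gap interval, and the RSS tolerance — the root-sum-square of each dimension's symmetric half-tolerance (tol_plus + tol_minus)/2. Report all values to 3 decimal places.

nominal=17.900 wc=[15.958,20.479] rss=0.852

Stack each dimension's contribution:
  -A: nom -43.900 → Σnom=-43.900; wc +0.105/-0.105 → slack +0.105/-0.105; half-tol=0.105, Σhalf²=0.011025
  -B: nom -13.900 → Σnom=-57.800; wc +0.318/-0.100 → slack +0.423/-0.205; half-tol=0.209, Σhalf²=0.054706
  -C: nom -32.100 → Σnom=-89.900; wc +0.199/-0.070 → slack +0.622/-0.275; half-tol=0.135, Σhalf²=0.072796
  +D: nom +1.690 → Σnom=-88.210; wc +0.410/-0.475 → slack +1.032/-0.750; half-tol=0.443, Σhalf²=0.268603
  -E: nom -8.400 → Σnom=-96.610; wc +0.440/-0.440 → slack +1.472/-1.190; half-tol=0.440, Σhalf²=0.462203
  +F: nom +28.240 → Σnom=-68.370; wc +0.399/-0.322 → slack +1.871/-1.512; half-tol=0.361, Σhalf²=0.592163
  +G: nom +30.700 → Σnom=-37.670; wc +0.060/-0.060 → slack +1.931/-1.572; half-tol=0.060, Σhalf²=0.595763
  +H: nom +10.400 → Σnom=-27.270; wc +0.240/-0.240 → slack +2.171/-1.812; half-tol=0.240, Σhalf²=0.653363
  +I: nom +45.170 → Σnom=17.900; wc +0.408/-0.130 → slack +2.579/-1.942; half-tol=0.269, Σhalf²=0.725724
Nominal = 17.900. Worst-case = [17.900 - 1.942, 17.900 + 2.579] = [15.958, 20.479]. RSS = √0.725724 = 0.852.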